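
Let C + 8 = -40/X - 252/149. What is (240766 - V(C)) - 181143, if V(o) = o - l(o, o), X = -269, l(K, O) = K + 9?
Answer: 59632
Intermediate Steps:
l(K, O) = 9 + K
C = -382476/40081 (C = -8 + (-40/(-269) - 252/149) = -8 + (-40*(-1/269) - 252*1/149) = -8 + (40/269 - 252/149) = -8 - 61828/40081 = -382476/40081 ≈ -9.5426)
V(o) = -9 (V(o) = o - (9 + o) = o + (-9 - o) = -9)
(240766 - V(C)) - 181143 = (240766 - 1*(-9)) - 181143 = (240766 + 9) - 181143 = 240775 - 181143 = 59632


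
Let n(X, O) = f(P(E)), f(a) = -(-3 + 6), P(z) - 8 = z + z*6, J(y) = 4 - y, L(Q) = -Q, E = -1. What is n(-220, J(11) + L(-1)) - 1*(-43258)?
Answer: 43255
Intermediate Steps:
P(z) = 8 + 7*z (P(z) = 8 + (z + z*6) = 8 + (z + 6*z) = 8 + 7*z)
f(a) = -3 (f(a) = -1*3 = -3)
n(X, O) = -3
n(-220, J(11) + L(-1)) - 1*(-43258) = -3 - 1*(-43258) = -3 + 43258 = 43255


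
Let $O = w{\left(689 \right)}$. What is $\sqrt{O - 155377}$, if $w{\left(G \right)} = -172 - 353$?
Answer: $i \sqrt{155902} \approx 394.84 i$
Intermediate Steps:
$w{\left(G \right)} = -525$
$O = -525$
$\sqrt{O - 155377} = \sqrt{-525 - 155377} = \sqrt{-155902} = i \sqrt{155902}$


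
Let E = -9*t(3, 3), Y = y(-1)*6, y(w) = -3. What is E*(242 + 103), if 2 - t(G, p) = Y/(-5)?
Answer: 4968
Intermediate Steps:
Y = -18 (Y = -3*6 = -18)
t(G, p) = -8/5 (t(G, p) = 2 - (-18)/(-5) = 2 - (-18)*(-1)/5 = 2 - 1*18/5 = 2 - 18/5 = -8/5)
E = 72/5 (E = -9*(-8/5) = 72/5 ≈ 14.400)
E*(242 + 103) = 72*(242 + 103)/5 = (72/5)*345 = 4968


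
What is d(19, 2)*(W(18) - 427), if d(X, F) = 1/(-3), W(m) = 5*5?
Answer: 134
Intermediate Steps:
W(m) = 25
d(X, F) = -⅓
d(19, 2)*(W(18) - 427) = -(25 - 427)/3 = -⅓*(-402) = 134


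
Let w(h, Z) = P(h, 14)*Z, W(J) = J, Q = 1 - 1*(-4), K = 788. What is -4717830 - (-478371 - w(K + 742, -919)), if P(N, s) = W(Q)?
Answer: -4244054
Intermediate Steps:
Q = 5 (Q = 1 + 4 = 5)
P(N, s) = 5
w(h, Z) = 5*Z
-4717830 - (-478371 - w(K + 742, -919)) = -4717830 - (-478371 - 5*(-919)) = -4717830 - (-478371 - 1*(-4595)) = -4717830 - (-478371 + 4595) = -4717830 - 1*(-473776) = -4717830 + 473776 = -4244054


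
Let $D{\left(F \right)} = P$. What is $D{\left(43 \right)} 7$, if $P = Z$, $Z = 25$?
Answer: $175$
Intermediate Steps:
$P = 25$
$D{\left(F \right)} = 25$
$D{\left(43 \right)} 7 = 25 \cdot 7 = 175$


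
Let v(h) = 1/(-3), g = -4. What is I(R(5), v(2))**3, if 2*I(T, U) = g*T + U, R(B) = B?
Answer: -226981/216 ≈ -1050.8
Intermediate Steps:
v(h) = -1/3
I(T, U) = U/2 - 2*T (I(T, U) = (-4*T + U)/2 = (U - 4*T)/2 = U/2 - 2*T)
I(R(5), v(2))**3 = ((1/2)*(-1/3) - 2*5)**3 = (-1/6 - 10)**3 = (-61/6)**3 = -226981/216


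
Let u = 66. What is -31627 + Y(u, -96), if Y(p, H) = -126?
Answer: -31753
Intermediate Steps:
-31627 + Y(u, -96) = -31627 - 126 = -31753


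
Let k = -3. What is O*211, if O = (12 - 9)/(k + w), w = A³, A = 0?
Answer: -211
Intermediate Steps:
w = 0 (w = 0³ = 0)
O = -1 (O = (12 - 9)/(-3 + 0) = 3/(-3) = 3*(-⅓) = -1)
O*211 = -1*211 = -211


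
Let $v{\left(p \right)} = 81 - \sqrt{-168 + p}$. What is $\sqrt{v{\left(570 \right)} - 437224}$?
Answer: $\sqrt{-437143 - \sqrt{402}} \approx 661.18 i$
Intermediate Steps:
$\sqrt{v{\left(570 \right)} - 437224} = \sqrt{\left(81 - \sqrt{-168 + 570}\right) - 437224} = \sqrt{\left(81 - \sqrt{402}\right) - 437224} = \sqrt{-437143 - \sqrt{402}}$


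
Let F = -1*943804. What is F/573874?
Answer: -471902/286937 ≈ -1.6446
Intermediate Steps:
F = -943804
F/573874 = -943804/573874 = -943804*1/573874 = -471902/286937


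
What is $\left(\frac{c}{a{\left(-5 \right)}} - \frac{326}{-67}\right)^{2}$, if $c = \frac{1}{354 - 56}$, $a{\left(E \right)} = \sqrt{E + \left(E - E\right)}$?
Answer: $\frac{47188665031}{1993205780} - \frac{326 i \sqrt{5}}{49915} \approx 23.675 - 0.014604 i$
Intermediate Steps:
$a{\left(E \right)} = \sqrt{E}$ ($a{\left(E \right)} = \sqrt{E + 0} = \sqrt{E}$)
$c = \frac{1}{298}$ ($c = \frac{1}{354 - 56} = \frac{1}{298} \approx 0.0033557$)
$\left(\frac{c}{a{\left(-5 \right)}} - \frac{326}{-67}\right)^{2} = \left(\frac{1}{298 \sqrt{-5}} - \frac{326}{-67}\right)^{2} = \left(\frac{1}{298 i \sqrt{5}} - - \frac{326}{67}\right)^{2} = \left(\frac{\left(- \frac{1}{5}\right) i \sqrt{5}}{298} + \frac{326}{67}\right)^{2} = \left(- \frac{i \sqrt{5}}{1490} + \frac{326}{67}\right)^{2} = \left(\frac{326}{67} - \frac{i \sqrt{5}}{1490}\right)^{2}$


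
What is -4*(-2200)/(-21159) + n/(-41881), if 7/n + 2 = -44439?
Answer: -2339836405241/5625977152977 ≈ -0.41590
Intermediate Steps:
n = -7/44441 (n = 7/(-2 - 44439) = 7/(-44441) = 7*(-1/44441) = -7/44441 ≈ -0.00015751)
-4*(-2200)/(-21159) + n/(-41881) = -4*(-2200)/(-21159) - 7/44441/(-41881) = 8800*(-1/21159) - 7/44441*(-1/41881) = -8800/21159 + 1/265890503 = -2339836405241/5625977152977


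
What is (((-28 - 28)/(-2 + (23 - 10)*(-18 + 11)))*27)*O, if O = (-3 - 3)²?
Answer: 18144/31 ≈ 585.29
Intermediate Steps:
O = 36 (O = (-6)² = 36)
(((-28 - 28)/(-2 + (23 - 10)*(-18 + 11)))*27)*O = (((-28 - 28)/(-2 + (23 - 10)*(-18 + 11)))*27)*36 = (-56/(-2 + 13*(-7))*27)*36 = (-56/(-2 - 91)*27)*36 = (-56/(-93)*27)*36 = (-56*(-1/93)*27)*36 = ((56/93)*27)*36 = (504/31)*36 = 18144/31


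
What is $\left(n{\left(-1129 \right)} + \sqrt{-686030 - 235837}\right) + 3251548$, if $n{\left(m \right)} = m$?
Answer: $3250419 + i \sqrt{921867} \approx 3.2504 \cdot 10^{6} + 960.14 i$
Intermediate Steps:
$\left(n{\left(-1129 \right)} + \sqrt{-686030 - 235837}\right) + 3251548 = \left(-1129 + \sqrt{-686030 - 235837}\right) + 3251548 = \left(-1129 + \sqrt{-921867}\right) + 3251548 = \left(-1129 + i \sqrt{921867}\right) + 3251548 = 3250419 + i \sqrt{921867}$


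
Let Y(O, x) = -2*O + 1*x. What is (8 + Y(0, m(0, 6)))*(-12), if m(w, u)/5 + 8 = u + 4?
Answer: -216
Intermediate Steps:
m(w, u) = -20 + 5*u (m(w, u) = -40 + 5*(u + 4) = -40 + 5*(4 + u) = -40 + (20 + 5*u) = -20 + 5*u)
Y(O, x) = x - 2*O (Y(O, x) = -2*O + x = x - 2*O)
(8 + Y(0, m(0, 6)))*(-12) = (8 + ((-20 + 5*6) - 2*0))*(-12) = (8 + ((-20 + 30) + 0))*(-12) = (8 + (10 + 0))*(-12) = (8 + 10)*(-12) = 18*(-12) = -216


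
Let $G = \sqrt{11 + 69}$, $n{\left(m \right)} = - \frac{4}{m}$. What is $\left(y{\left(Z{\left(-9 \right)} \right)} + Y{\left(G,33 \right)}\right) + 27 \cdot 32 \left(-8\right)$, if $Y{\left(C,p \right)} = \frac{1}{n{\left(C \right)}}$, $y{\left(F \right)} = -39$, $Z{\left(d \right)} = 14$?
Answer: $-6951 - \sqrt{5} \approx -6953.2$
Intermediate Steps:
$G = 4 \sqrt{5}$ ($G = \sqrt{80} = 4 \sqrt{5} \approx 8.9443$)
$Y{\left(C,p \right)} = - \frac{C}{4}$ ($Y{\left(C,p \right)} = \frac{1}{\left(-4\right) \frac{1}{C}} = - \frac{C}{4}$)
$\left(y{\left(Z{\left(-9 \right)} \right)} + Y{\left(G,33 \right)}\right) + 27 \cdot 32 \left(-8\right) = \left(-39 - \frac{4 \sqrt{5}}{4}\right) + 27 \cdot 32 \left(-8\right) = \left(-39 - \sqrt{5}\right) + 864 \left(-8\right) = \left(-39 - \sqrt{5}\right) - 6912 = -6951 - \sqrt{5}$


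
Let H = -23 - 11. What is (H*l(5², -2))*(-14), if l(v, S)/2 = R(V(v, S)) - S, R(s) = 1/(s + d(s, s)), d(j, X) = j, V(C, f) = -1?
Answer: 1428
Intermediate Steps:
H = -34
R(s) = 1/(2*s) (R(s) = 1/(s + s) = 1/(2*s))
l(v, S) = -1 - 2*S (l(v, S) = 2*((½)/(-1) - S) = 2*((½)*(-1) - S) = 2*(-½ - S) = -1 - 2*S)
(H*l(5², -2))*(-14) = -34*(-1 - 2*(-2))*(-14) = -34*(-1 + 4)*(-14) = -34*3*(-14) = -102*(-14) = 1428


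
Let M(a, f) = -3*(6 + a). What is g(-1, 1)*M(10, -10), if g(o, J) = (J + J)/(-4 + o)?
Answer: 96/5 ≈ 19.200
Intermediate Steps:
g(o, J) = 2*J/(-4 + o) (g(o, J) = (2*J)/(-4 + o) = 2*J/(-4 + o))
M(a, f) = -18 - 3*a
g(-1, 1)*M(10, -10) = (2*1/(-4 - 1))*(-18 - 3*10) = (2*1/(-5))*(-18 - 30) = (2*1*(-⅕))*(-48) = -⅖*(-48) = 96/5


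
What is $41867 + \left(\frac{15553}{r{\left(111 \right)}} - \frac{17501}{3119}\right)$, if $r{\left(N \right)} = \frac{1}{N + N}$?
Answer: $\frac{10899742826}{3119} \approx 3.4946 \cdot 10^{6}$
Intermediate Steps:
$r{\left(N \right)} = \frac{1}{2 N}$
$41867 + \left(\frac{15553}{r{\left(111 \right)}} - \frac{17501}{3119}\right) = 41867 + \left(\frac{15553}{\frac{1}{2} \cdot \frac{1}{111}} - \frac{17501}{3119}\right) = 41867 - \left(\frac{17501}{3119} - 15553 \frac{1}{\frac{1}{222}}\right) = 41867 + \left(15553 \cdot 222 - \frac{17501}{3119}\right) = 41867 + \left(3452766 - \frac{17501}{3119}\right) = 41867 + \frac{10769159653}{3119} = \frac{10899742826}{3119}$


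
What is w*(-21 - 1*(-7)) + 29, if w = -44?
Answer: 645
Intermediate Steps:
w*(-21 - 1*(-7)) + 29 = -44*(-21 - 1*(-7)) + 29 = -44*(-21 + 7) + 29 = -44*(-14) + 29 = 616 + 29 = 645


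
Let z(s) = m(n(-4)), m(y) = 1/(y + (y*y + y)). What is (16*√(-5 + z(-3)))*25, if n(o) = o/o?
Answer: 400*I*√42/3 ≈ 864.1*I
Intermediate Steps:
n(o) = 1
m(y) = 1/(y² + 2*y) (m(y) = 1/(y + (y² + y)) = 1/(y + (y + y²)) = 1/(y² + 2*y))
z(s) = ⅓ (z(s) = 1/(1*(2 + 1)) = 1/3 = 1*(⅓) = ⅓)
(16*√(-5 + z(-3)))*25 = (16*√(-5 + ⅓))*25 = (16*√(-14/3))*25 = (16*(I*√42/3))*25 = (16*I*√42/3)*25 = 400*I*√42/3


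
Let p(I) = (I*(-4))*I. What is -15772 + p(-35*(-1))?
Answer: -20672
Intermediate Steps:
p(I) = -4*I**2 (p(I) = (-4*I)*I = -4*I**2)
-15772 + p(-35*(-1)) = -15772 - 4*(-35*(-1))**2 = -15772 - 4*35**2 = -15772 - 4*1225 = -15772 - 4900 = -20672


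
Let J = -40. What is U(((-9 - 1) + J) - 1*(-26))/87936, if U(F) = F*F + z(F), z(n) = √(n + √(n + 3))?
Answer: 3/458 + √(-24 + I*√21)/87936 ≈ 0.0065555 + 5.5962e-5*I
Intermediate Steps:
z(n) = √(n + √(3 + n))
U(F) = F² + √(F + √(3 + F)) (U(F) = F*F + √(F + √(3 + F)) = F² + √(F + √(3 + F)))
U(((-9 - 1) + J) - 1*(-26))/87936 = ((((-9 - 1) - 40) - 1*(-26))² + √((((-9 - 1) - 40) - 1*(-26)) + √(3 + (((-9 - 1) - 40) - 1*(-26)))))/87936 = (((-10 - 40) + 26)² + √(((-10 - 40) + 26) + √(3 + ((-10 - 40) + 26))))*(1/87936) = ((-50 + 26)² + √((-50 + 26) + √(3 + (-50 + 26))))*(1/87936) = ((-24)² + √(-24 + √(3 - 24)))*(1/87936) = (576 + √(-24 + √(-21)))*(1/87936) = (576 + √(-24 + I*√21))*(1/87936) = 3/458 + √(-24 + I*√21)/87936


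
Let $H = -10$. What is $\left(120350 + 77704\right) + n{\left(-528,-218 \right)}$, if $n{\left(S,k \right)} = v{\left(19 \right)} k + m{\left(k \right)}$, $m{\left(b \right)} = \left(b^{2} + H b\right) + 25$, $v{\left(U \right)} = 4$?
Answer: $246911$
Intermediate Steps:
$m{\left(b \right)} = 25 + b^{2} - 10 b$ ($m{\left(b \right)} = \left(b^{2} - 10 b\right) + 25 = 25 + b^{2} - 10 b$)
$n{\left(S,k \right)} = 25 + k^{2} - 6 k$ ($n{\left(S,k \right)} = 4 k + \left(25 + k^{2} - 10 k\right) = 25 + k^{2} - 6 k$)
$\left(120350 + 77704\right) + n{\left(-528,-218 \right)} = \left(120350 + 77704\right) + \left(25 + \left(-218\right)^{2} - -1308\right) = 198054 + \left(25 + 47524 + 1308\right) = 198054 + 48857 = 246911$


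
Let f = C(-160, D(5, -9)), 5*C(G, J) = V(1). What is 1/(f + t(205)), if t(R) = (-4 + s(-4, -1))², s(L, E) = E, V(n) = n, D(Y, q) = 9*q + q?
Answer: 5/126 ≈ 0.039683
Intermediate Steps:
D(Y, q) = 10*q
C(G, J) = ⅕ (C(G, J) = (⅕)*1 = ⅕)
f = ⅕ ≈ 0.20000
t(R) = 25 (t(R) = (-4 - 1)² = (-5)² = 25)
1/(f + t(205)) = 1/(⅕ + 25) = 1/(126/5) = 5/126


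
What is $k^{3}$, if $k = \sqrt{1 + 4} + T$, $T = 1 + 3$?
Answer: $\left(4 + \sqrt{5}\right)^{3} \approx 242.51$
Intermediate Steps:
$T = 4$
$k = 4 + \sqrt{5}$ ($k = \sqrt{1 + 4} + 4 = \sqrt{5} + 4 = 4 + \sqrt{5} \approx 6.2361$)
$k^{3} = \left(4 + \sqrt{5}\right)^{3}$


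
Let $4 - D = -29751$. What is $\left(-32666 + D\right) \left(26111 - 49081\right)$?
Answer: $66865670$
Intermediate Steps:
$D = 29755$ ($D = 4 - -29751 = 4 + 29751 = 29755$)
$\left(-32666 + D\right) \left(26111 - 49081\right) = \left(-32666 + 29755\right) \left(26111 - 49081\right) = \left(-2911\right) \left(-22970\right) = 66865670$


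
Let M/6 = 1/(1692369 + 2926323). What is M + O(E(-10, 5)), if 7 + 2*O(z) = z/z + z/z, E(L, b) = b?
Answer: -962227/384891 ≈ -2.5000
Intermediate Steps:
M = 1/769782 (M = 6/(1692369 + 2926323) = 6/4618692 = 6*(1/4618692) = 1/769782 ≈ 1.2991e-6)
O(z) = -5/2 (O(z) = -7/2 + (z/z + z/z)/2 = -7/2 + (1 + 1)/2 = -7/2 + (½)*2 = -7/2 + 1 = -5/2)
M + O(E(-10, 5)) = 1/769782 - 5/2 = -962227/384891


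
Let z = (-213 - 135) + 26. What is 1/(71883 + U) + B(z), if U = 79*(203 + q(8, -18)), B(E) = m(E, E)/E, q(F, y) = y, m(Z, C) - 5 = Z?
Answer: 6855047/6963089 ≈ 0.98448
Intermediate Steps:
m(Z, C) = 5 + Z
z = -322 (z = -348 + 26 = -322)
B(E) = (5 + E)/E
U = 14615 (U = 79*(203 - 18) = 79*185 = 14615)
1/(71883 + U) + B(z) = 1/(71883 + 14615) + (5 - 322)/(-322) = 1/86498 - 1/322*(-317) = 1/86498 + 317/322 = 6855047/6963089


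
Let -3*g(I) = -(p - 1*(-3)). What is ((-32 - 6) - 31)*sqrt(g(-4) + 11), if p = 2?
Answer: -23*sqrt(114) ≈ -245.57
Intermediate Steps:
g(I) = 5/3 (g(I) = -(-1)*(2 - 1*(-3))/3 = -(-1)*(2 + 3)/3 = -(-1)*5/3 = -1/3*(-5) = 5/3)
((-32 - 6) - 31)*sqrt(g(-4) + 11) = ((-32 - 6) - 31)*sqrt(5/3 + 11) = (-38 - 31)*sqrt(38/3) = -23*sqrt(114)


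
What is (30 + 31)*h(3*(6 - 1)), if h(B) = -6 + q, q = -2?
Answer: -488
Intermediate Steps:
h(B) = -8 (h(B) = -6 - 2 = -8)
(30 + 31)*h(3*(6 - 1)) = (30 + 31)*(-8) = 61*(-8) = -488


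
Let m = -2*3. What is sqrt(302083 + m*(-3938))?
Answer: sqrt(325711) ≈ 570.71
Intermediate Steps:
m = -6
sqrt(302083 + m*(-3938)) = sqrt(302083 - 6*(-3938)) = sqrt(302083 + 23628) = sqrt(325711)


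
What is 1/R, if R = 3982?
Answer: 1/3982 ≈ 0.00025113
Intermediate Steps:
1/R = 1/3982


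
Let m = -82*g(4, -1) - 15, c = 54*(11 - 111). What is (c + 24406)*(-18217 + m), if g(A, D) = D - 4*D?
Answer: -351192868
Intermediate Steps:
g(A, D) = -3*D
c = -5400 (c = 54*(-100) = -5400)
m = -261 (m = -(-246)*(-1) - 15 = -82*3 - 15 = -246 - 15 = -261)
(c + 24406)*(-18217 + m) = (-5400 + 24406)*(-18217 - 261) = 19006*(-18478) = -351192868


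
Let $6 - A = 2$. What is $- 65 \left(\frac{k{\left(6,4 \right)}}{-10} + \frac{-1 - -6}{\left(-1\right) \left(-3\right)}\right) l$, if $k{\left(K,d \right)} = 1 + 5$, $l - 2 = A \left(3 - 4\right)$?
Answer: $\frac{416}{3} \approx 138.67$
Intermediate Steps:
$A = 4$ ($A = 6 - 2 = 4$)
$l = -2$ ($l = 2 + 4 \left(3 - 4\right) = 2 + 4 \left(-1\right) = 2 - 4 = -2$)
$k{\left(K,d \right)} = 6$
$- 65 \left(\frac{k{\left(6,4 \right)}}{-10} + \frac{-1 - -6}{\left(-1\right) \left(-3\right)}\right) l = - 65 \left(\frac{6}{-10} + \frac{-1 - -6}{\left(-1\right) \left(-3\right)}\right) \left(-2\right) = - 65 \left(6 \left(- \frac{1}{10}\right) + \frac{-1 + 6}{3}\right) \left(-2\right) = - 65 \left(- \frac{3}{5} + 5 \cdot \frac{1}{3}\right) \left(-2\right) = - 65 \left(- \frac{3}{5} + \frac{5}{3}\right) \left(-2\right) = \left(-65\right) \frac{16}{15} \left(-2\right) = \left(- \frac{208}{3}\right) \left(-2\right) = \frac{416}{3}$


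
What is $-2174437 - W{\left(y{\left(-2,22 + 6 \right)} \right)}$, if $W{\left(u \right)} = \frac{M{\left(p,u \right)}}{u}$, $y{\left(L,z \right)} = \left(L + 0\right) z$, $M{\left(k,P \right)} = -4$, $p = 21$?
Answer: $- \frac{30442119}{14} \approx -2.1744 \cdot 10^{6}$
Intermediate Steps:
$y{\left(L,z \right)} = L z$
$W{\left(u \right)} = - \frac{4}{u}$
$-2174437 - W{\left(y{\left(-2,22 + 6 \right)} \right)} = -2174437 - - \frac{4}{\left(-2\right) \left(22 + 6\right)} = -2174437 - - \frac{4}{\left(-2\right) 28} = -2174437 - - \frac{4}{-56} = -2174437 - \left(-4\right) \left(- \frac{1}{56}\right) = -2174437 - \frac{1}{14} = - \frac{30442119}{14}$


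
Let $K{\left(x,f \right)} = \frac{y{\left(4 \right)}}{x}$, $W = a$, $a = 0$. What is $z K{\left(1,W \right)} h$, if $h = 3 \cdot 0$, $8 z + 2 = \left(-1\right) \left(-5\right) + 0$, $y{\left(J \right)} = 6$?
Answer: $0$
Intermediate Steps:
$W = 0$
$K{\left(x,f \right)} = \frac{6}{x}$
$z = \frac{3}{8}$ ($z = - \frac{1}{4} + \frac{\left(-1\right) \left(-5\right) + 0}{8} = - \frac{1}{4} + \frac{5 + 0}{8} = - \frac{1}{4} + \frac{1}{8} \cdot 5 = - \frac{1}{4} + \frac{5}{8} = \frac{3}{8} \approx 0.375$)
$h = 0$
$z K{\left(1,W \right)} h = \frac{3 \cdot \frac{6}{1}}{8} \cdot 0 = \frac{3 \cdot 6 \cdot 1}{8} \cdot 0 = \frac{3}{8} \cdot 6 \cdot 0 = \frac{9}{4} \cdot 0 = 0$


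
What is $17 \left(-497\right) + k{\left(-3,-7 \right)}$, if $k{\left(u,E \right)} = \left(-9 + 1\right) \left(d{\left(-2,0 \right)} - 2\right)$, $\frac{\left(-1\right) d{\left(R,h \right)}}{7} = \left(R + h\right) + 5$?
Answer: $-8265$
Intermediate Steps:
$d{\left(R,h \right)} = -35 - 7 R - 7 h$ ($d{\left(R,h \right)} = - 7 \left(\left(R + h\right) + 5\right) = - 7 \left(5 + R + h\right) = -35 - 7 R - 7 h$)
$k{\left(u,E \right)} = 184$ ($k{\left(u,E \right)} = \left(-9 + 1\right) \left(\left(-35 - -14 - 0\right) - 2\right) = - 8 \left(\left(-35 + 14 + 0\right) - 2\right) = - 8 \left(-21 - 2\right) = \left(-8\right) \left(-23\right) = 184$)
$17 \left(-497\right) + k{\left(-3,-7 \right)} = 17 \left(-497\right) + 184 = -8449 + 184 = -8265$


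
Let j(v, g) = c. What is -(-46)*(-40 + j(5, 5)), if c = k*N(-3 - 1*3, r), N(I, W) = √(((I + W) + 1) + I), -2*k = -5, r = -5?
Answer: -1840 + 460*I ≈ -1840.0 + 460.0*I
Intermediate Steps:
k = 5/2 (k = -½*(-5) = 5/2 ≈ 2.5000)
N(I, W) = √(1 + W + 2*I) (N(I, W) = √((1 + I + W) + I) = √(1 + W + 2*I))
c = 10*I (c = 5*√(1 - 5 + 2*(-3 - 1*3))/2 = 5*√(1 - 5 + 2*(-3 - 3))/2 = 5*√(1 - 5 + 2*(-6))/2 = 5*√(1 - 5 - 12)/2 = 5*√(-16)/2 = 5*(4*I)/2 = 10*I ≈ 10.0*I)
j(v, g) = 10*I
-(-46)*(-40 + j(5, 5)) = -(-46)*(-40 + 10*I) = -(1840 - 460*I) = -1840 + 460*I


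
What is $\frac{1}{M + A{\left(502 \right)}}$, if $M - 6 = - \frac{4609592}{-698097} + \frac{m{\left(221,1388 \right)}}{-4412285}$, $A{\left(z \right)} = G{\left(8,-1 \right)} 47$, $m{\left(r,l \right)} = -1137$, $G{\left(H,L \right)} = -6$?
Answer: $- \frac{3080202921645}{829796379000011} \approx -0.003712$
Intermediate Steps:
$A{\left(z \right)} = -282$ ($A{\left(z \right)} = \left(-6\right) 47 = -282$)
$M = \frac{38820844903879}{3080202921645}$ ($M = 6 - \left(- \frac{4609592}{698097} - \frac{1137}{4412285}\right) = 6 - - \frac{20339627374009}{3080202921645} = 6 + \left(\frac{4609592}{698097} + \frac{1137}{4412285}\right) = 6 + \frac{20339627374009}{3080202921645} = \frac{38820844903879}{3080202921645} \approx 12.603$)
$\frac{1}{M + A{\left(502 \right)}} = \frac{1}{\frac{38820844903879}{3080202921645} - 282} = \frac{1}{- \frac{829796379000011}{3080202921645}} = - \frac{3080202921645}{829796379000011}$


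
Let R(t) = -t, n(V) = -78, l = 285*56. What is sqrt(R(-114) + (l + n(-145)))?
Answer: 2*sqrt(3999) ≈ 126.48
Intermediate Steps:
l = 15960
sqrt(R(-114) + (l + n(-145))) = sqrt(-1*(-114) + (15960 - 78)) = sqrt(114 + 15882) = sqrt(15996) = 2*sqrt(3999)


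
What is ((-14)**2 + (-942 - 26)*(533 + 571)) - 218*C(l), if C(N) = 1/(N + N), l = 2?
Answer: -2137061/2 ≈ -1.0685e+6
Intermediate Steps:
C(N) = 1/(2*N)
((-14)**2 + (-942 - 26)*(533 + 571)) - 218*C(l) = ((-14)**2 + (-942 - 26)*(533 + 571)) - 109/2 = (196 - 968*1104) - 109/2 = (196 - 1068672) - 218*1/4 = -1068476 - 109/2 = -2137061/2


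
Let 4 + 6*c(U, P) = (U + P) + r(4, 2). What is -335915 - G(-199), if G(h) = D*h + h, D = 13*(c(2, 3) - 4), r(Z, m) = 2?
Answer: -689541/2 ≈ -3.4477e+5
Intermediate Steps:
c(U, P) = -1/3 + P/6 + U/6 (c(U, P) = -2/3 + ((U + P) + 2)/6 = -2/3 + ((P + U) + 2)/6 = -2/3 + (2 + P + U)/6 = -2/3 + (1/3 + P/6 + U/6) = -1/3 + P/6 + U/6)
D = -91/2 (D = 13*((-1/3 + (1/6)*3 + (1/6)*2) - 4) = 13*((-1/3 + 1/2 + 1/3) - 4) = 13*(1/2 - 4) = 13*(-7/2) = -91/2 ≈ -45.500)
G(h) = -89*h/2 (G(h) = -91*h/2 + h = -89*h/2)
-335915 - G(-199) = -335915 - (-89)*(-199)/2 = -335915 - 1*17711/2 = -335915 - 17711/2 = -689541/2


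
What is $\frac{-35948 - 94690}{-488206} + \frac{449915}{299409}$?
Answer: $\frac{129382697716}{73086635127} \approx 1.7703$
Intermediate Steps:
$\frac{-35948 - 94690}{-488206} + \frac{449915}{299409} = \left(-130638\right) \left(- \frac{1}{488206}\right) + 449915 \cdot \frac{1}{299409} = \frac{65319}{244103} + \frac{449915}{299409} = \frac{129382697716}{73086635127}$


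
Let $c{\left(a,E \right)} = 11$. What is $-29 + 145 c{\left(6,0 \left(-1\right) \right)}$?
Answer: $1566$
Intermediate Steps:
$-29 + 145 c{\left(6,0 \left(-1\right) \right)} = -29 + 145 \cdot 11 = -29 + 1595 = 1566$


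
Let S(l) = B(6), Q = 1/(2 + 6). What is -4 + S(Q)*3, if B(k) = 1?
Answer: -1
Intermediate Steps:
Q = ⅛ (Q = 1/8 = ⅛ ≈ 0.12500)
S(l) = 1
-4 + S(Q)*3 = -4 + 1*3 = -4 + 3 = -1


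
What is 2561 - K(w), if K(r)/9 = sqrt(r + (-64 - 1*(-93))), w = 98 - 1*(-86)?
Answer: 2561 - 9*sqrt(213) ≈ 2429.6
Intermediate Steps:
w = 184 (w = 98 + 86 = 184)
K(r) = 9*sqrt(29 + r) (K(r) = 9*sqrt(r + (-64 - 1*(-93))) = 9*sqrt(r + (-64 + 93)) = 9*sqrt(r + 29) = 9*sqrt(29 + r))
2561 - K(w) = 2561 - 9*sqrt(29 + 184) = 2561 - 9*sqrt(213)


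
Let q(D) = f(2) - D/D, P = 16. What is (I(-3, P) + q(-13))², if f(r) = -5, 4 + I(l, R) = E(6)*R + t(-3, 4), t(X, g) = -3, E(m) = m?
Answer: 6889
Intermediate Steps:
I(l, R) = -7 + 6*R (I(l, R) = -4 + (6*R - 3) = -4 + (-3 + 6*R) = -7 + 6*R)
q(D) = -6 (q(D) = -5 - D/D = -5 - 1*1 = -5 - 1 = -6)
(I(-3, P) + q(-13))² = ((-7 + 6*16) - 6)² = ((-7 + 96) - 6)² = (89 - 6)² = 83² = 6889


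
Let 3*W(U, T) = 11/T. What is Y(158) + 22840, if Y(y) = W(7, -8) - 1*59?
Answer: 546733/24 ≈ 22781.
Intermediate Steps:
W(U, T) = 11/(3*T) (W(U, T) = (11/T)/3 = 11/(3*T))
Y(y) = -1427/24 (Y(y) = (11/3)/(-8) - 1*59 = (11/3)*(-1/8) - 59 = -11/24 - 59 = -1427/24)
Y(158) + 22840 = -1427/24 + 22840 = 546733/24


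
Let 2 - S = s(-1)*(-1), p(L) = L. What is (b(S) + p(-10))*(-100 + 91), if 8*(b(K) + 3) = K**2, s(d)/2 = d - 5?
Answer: 9/2 ≈ 4.5000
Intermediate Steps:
s(d) = -10 + 2*d (s(d) = 2*(d - 5) = 2*(-5 + d) = -10 + 2*d)
S = -10 (S = 2 - (-10 + 2*(-1))*(-1) = 2 - (-10 - 2)*(-1) = 2 - (-12)*(-1) = 2 - 1*12 = 2 - 12 = -10)
b(K) = -3 + K**2/8
(b(S) + p(-10))*(-100 + 91) = ((-3 + (1/8)*(-10)**2) - 10)*(-100 + 91) = ((-3 + (1/8)*100) - 10)*(-9) = ((-3 + 25/2) - 10)*(-9) = (19/2 - 10)*(-9) = -1/2*(-9) = 9/2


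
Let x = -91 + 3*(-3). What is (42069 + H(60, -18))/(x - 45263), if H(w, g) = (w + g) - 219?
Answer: -13964/15121 ≈ -0.92348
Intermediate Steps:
H(w, g) = -219 + g + w (H(w, g) = (g + w) - 219 = -219 + g + w)
x = -100 (x = -91 - 9 = -100)
(42069 + H(60, -18))/(x - 45263) = (42069 + (-219 - 18 + 60))/(-100 - 45263) = (42069 - 177)/(-45363) = 41892*(-1/45363) = -13964/15121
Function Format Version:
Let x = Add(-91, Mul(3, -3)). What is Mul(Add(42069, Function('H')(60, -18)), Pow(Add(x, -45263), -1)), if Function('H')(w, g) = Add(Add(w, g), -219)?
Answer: Rational(-13964, 15121) ≈ -0.92348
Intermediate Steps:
Function('H')(w, g) = Add(-219, g, w) (Function('H')(w, g) = Add(Add(g, w), -219) = Add(-219, g, w))
x = -100 (x = Add(-91, -9) = -100)
Mul(Add(42069, Function('H')(60, -18)), Pow(Add(x, -45263), -1)) = Mul(Add(42069, Add(-219, -18, 60)), Pow(Add(-100, -45263), -1)) = Mul(Add(42069, -177), Pow(-45363, -1)) = Mul(41892, Rational(-1, 45363)) = Rational(-13964, 15121)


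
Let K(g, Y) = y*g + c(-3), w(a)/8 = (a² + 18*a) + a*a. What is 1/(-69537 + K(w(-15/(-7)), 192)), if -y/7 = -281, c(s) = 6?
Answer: 7/4773603 ≈ 1.4664e-6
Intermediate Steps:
w(a) = 16*a² + 144*a (w(a) = 8*((a² + 18*a) + a*a) = 8*((a² + 18*a) + a²) = 8*(2*a² + 18*a) = 16*a² + 144*a)
y = 1967 (y = -7*(-281) = 1967)
K(g, Y) = 6 + 1967*g (K(g, Y) = 1967*g + 6 = 6 + 1967*g)
1/(-69537 + K(w(-15/(-7)), 192)) = 1/(-69537 + (6 + 1967*(16*(-15/(-7))*(9 - 15/(-7))))) = 1/(-69537 + (6 + 1967*(16*(-15*(-⅐))*(9 - 15*(-⅐))))) = 1/(-69537 + (6 + 1967*(16*(15/7)*(9 + 15/7)))) = 1/(-69537 + (6 + 1967*(16*(15/7)*(78/7)))) = 1/(-69537 + (6 + 1967*(18720/49))) = 1/(-69537 + (6 + 5260320/7)) = 1/(-69537 + 5260362/7) = 1/(4773603/7) = 7/4773603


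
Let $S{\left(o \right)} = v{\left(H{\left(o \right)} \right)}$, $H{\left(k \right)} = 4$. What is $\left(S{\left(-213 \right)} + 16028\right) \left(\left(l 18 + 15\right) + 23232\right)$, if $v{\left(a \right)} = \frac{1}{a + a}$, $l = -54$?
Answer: $\frac{2856211875}{8} \approx 3.5703 \cdot 10^{8}$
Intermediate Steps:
$v{\left(a \right)} = \frac{1}{2 a}$
$S{\left(o \right)} = \frac{1}{8}$ ($S{\left(o \right)} = \frac{1}{2 \cdot 4} = \frac{1}{2} \cdot \frac{1}{4} = \frac{1}{8}$)
$\left(S{\left(-213 \right)} + 16028\right) \left(\left(l 18 + 15\right) + 23232\right) = \left(\frac{1}{8} + 16028\right) \left(\left(\left(-54\right) 18 + 15\right) + 23232\right) = \frac{128225 \left(\left(-972 + 15\right) + 23232\right)}{8} = \frac{128225 \left(-957 + 23232\right)}{8} = \frac{128225}{8} \cdot 22275 = \frac{2856211875}{8}$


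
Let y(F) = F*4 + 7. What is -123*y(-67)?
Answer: 32103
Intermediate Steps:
y(F) = 7 + 4*F (y(F) = 4*F + 7 = 7 + 4*F)
-123*y(-67) = -123*(7 + 4*(-67)) = -123*(7 - 268) = -123*(-261) = 32103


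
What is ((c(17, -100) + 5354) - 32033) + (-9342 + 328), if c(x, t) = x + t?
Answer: -35776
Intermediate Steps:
c(x, t) = t + x
((c(17, -100) + 5354) - 32033) + (-9342 + 328) = (((-100 + 17) + 5354) - 32033) + (-9342 + 328) = ((-83 + 5354) - 32033) - 9014 = (5271 - 32033) - 9014 = -26762 - 9014 = -35776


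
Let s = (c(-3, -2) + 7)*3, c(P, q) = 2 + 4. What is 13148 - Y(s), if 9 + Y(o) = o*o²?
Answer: -46162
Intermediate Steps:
c(P, q) = 6
s = 39 (s = (6 + 7)*3 = 13*3 = 39)
Y(o) = -9 + o³ (Y(o) = -9 + o*o² = -9 + o³)
13148 - Y(s) = 13148 - (-9 + 39³) = 13148 - (-9 + 59319) = 13148 - 1*59310 = 13148 - 59310 = -46162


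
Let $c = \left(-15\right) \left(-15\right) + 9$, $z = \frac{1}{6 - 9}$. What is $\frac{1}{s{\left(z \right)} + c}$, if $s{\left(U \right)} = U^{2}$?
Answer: $\frac{9}{2107} \approx 0.0042715$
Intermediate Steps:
$z = - \frac{1}{3}$ ($z = \frac{1}{-3} = - \frac{1}{3} \approx -0.33333$)
$c = 234$ ($c = 225 + 9 = 234$)
$\frac{1}{s{\left(z \right)} + c} = \frac{1}{\left(- \frac{1}{3}\right)^{2} + 234} = \frac{1}{\frac{1}{9} + 234} = \frac{1}{\frac{2107}{9}} = \frac{9}{2107}$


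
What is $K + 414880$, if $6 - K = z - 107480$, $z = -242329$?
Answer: $764695$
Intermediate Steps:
$K = 349815$ ($K = 6 - \left(-242329 - 107480\right) = 6 - -349809 = 6 + 349809 = 349815$)
$K + 414880 = 349815 + 414880 = 764695$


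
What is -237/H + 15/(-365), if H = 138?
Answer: -5905/3358 ≈ -1.7585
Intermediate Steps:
-237/H + 15/(-365) = -237/138 + 15/(-365) = -237*1/138 + 15*(-1/365) = -79/46 - 3/73 = -5905/3358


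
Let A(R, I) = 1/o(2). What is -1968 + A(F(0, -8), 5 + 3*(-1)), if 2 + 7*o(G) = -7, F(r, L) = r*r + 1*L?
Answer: -17719/9 ≈ -1968.8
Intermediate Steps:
F(r, L) = L + r² (F(r, L) = r² + L = L + r²)
o(G) = -9/7 (o(G) = -2/7 + (⅐)*(-7) = -2/7 - 1 = -9/7)
A(R, I) = -7/9 (A(R, I) = 1/(-9/7) = -7/9)
-1968 + A(F(0, -8), 5 + 3*(-1)) = -1968 - 7/9 = -17719/9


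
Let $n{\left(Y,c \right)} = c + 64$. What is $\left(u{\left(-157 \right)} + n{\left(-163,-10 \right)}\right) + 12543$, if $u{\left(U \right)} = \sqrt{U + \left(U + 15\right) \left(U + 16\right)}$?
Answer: $12597 + \sqrt{19865} \approx 12738.0$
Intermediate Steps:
$n{\left(Y,c \right)} = 64 + c$
$u{\left(U \right)} = \sqrt{U + \left(15 + U\right) \left(16 + U\right)}$
$\left(u{\left(-157 \right)} + n{\left(-163,-10 \right)}\right) + 12543 = \left(\sqrt{240 + \left(-157\right)^{2} + 32 \left(-157\right)} + \left(64 - 10\right)\right) + 12543 = \left(\sqrt{240 + 24649 - 5024} + 54\right) + 12543 = \left(\sqrt{19865} + 54\right) + 12543 = \left(54 + \sqrt{19865}\right) + 12543 = 12597 + \sqrt{19865}$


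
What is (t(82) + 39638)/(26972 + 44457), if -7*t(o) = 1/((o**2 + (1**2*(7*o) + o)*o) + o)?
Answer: 16813884667/30299181794 ≈ 0.55493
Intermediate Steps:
t(o) = -1/(7*(o + 9*o**2)) (t(o) = -1/(7*((o**2 + (1**2*(7*o) + o)*o) + o)) = -1/(7*((o**2 + (1*(7*o) + o)*o) + o)) = -1/(7*((o**2 + (7*o + o)*o) + o)) = -1/(7*((o**2 + (8*o)*o) + o)) = -1/(7*((o**2 + 8*o**2) + o)) = -1/(7*(9*o**2 + o)) = -1/(7*(o + 9*o**2)))
(t(82) + 39638)/(26972 + 44457) = (-1/7/(82*(1 + 9*82)) + 39638)/(26972 + 44457) = (-1/7*1/82/(1 + 738) + 39638)/71429 = (-1/7*1/82/739 + 39638)*(1/71429) = (-1/7*1/82*1/739 + 39638)*(1/71429) = (-1/424186 + 39638)*(1/71429) = (16813884667/424186)*(1/71429) = 16813884667/30299181794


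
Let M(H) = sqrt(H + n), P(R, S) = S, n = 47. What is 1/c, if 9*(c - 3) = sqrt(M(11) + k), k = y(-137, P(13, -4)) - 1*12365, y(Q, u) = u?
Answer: 1/(3 + I*sqrt(12369 - sqrt(58))/9) ≈ 0.018563 - 0.076441*I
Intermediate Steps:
M(H) = sqrt(47 + H) (M(H) = sqrt(H + 47) = sqrt(47 + H))
k = -12369 (k = -4 - 1*12365 = -4 - 12365 = -12369)
c = 3 + sqrt(-12369 + sqrt(58))/9 (c = 3 + sqrt(sqrt(47 + 11) - 12369)/9 = 3 + sqrt(sqrt(58) - 12369)/9 = 3 + sqrt(-12369 + sqrt(58))/9 ≈ 3.0 + 12.354*I)
1/c = 1/(3 + sqrt(-12369 + sqrt(58))/9)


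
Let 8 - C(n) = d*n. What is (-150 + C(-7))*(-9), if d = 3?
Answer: 1089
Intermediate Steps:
C(n) = 8 - 3*n
(-150 + C(-7))*(-9) = (-150 + (8 - 3*(-7)))*(-9) = (-150 + (8 + 21))*(-9) = (-150 + 29)*(-9) = -121*(-9) = 1089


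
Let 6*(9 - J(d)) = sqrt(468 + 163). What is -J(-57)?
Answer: -9 + sqrt(631)/6 ≈ -4.8134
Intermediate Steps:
J(d) = 9 - sqrt(631)/6 (J(d) = 9 - sqrt(468 + 163)/6 = 9 - sqrt(631)/6)
-J(-57) = -(9 - sqrt(631)/6) = -9 + sqrt(631)/6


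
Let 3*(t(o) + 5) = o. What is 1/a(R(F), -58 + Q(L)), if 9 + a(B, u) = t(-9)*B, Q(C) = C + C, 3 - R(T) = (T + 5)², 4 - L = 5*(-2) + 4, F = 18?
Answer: 1/4199 ≈ 0.00023815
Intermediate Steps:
t(o) = -5 + o/3
L = 10 (L = 4 - (5*(-2) + 4) = 4 - (-10 + 4) = 4 - 1*(-6) = 4 + 6 = 10)
R(T) = 3 - (5 + T)² (R(T) = 3 - (T + 5)² = 3 - (5 + T)²)
Q(C) = 2*C
a(B, u) = -9 - 8*B (a(B, u) = -9 + (-5 + (⅓)*(-9))*B = -9 + (-5 - 3)*B = -9 - 8*B)
1/a(R(F), -58 + Q(L)) = 1/(-9 - 8*(3 - (5 + 18)²)) = 1/(-9 - 8*(3 - 1*23²)) = 1/(-9 - 8*(3 - 1*529)) = 1/(-9 - 8*(3 - 529)) = 1/(-9 - 8*(-526)) = 1/(-9 + 4208) = 1/4199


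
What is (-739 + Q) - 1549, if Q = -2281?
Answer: -4569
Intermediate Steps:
(-739 + Q) - 1549 = (-739 - 2281) - 1549 = -3020 - 1549 = -4569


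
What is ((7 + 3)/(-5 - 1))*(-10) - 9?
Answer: 23/3 ≈ 7.6667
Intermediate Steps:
((7 + 3)/(-5 - 1))*(-10) - 9 = (10/(-6))*(-10) - 9 = (10*(-⅙))*(-10) - 9 = -5/3*(-10) - 9 = 50/3 - 9 = 23/3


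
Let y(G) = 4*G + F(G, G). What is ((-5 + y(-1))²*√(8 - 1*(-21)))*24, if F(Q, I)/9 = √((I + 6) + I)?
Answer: 1944*√29 ≈ 10469.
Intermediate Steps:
F(Q, I) = 9*√(6 + 2*I) (F(Q, I) = 9*√((I + 6) + I) = 9*√((6 + I) + I) = 9*√(6 + 2*I))
y(G) = 4*G + 9*√(6 + 2*G)
((-5 + y(-1))²*√(8 - 1*(-21)))*24 = ((-5 + (4*(-1) + 9*√(6 + 2*(-1))))²*√(8 - 1*(-21)))*24 = ((-5 + (-4 + 9*√(6 - 2)))²*√(8 + 21))*24 = ((-5 + (-4 + 9*√4))²*√29)*24 = ((-5 + (-4 + 9*2))²*√29)*24 = ((-5 + (-4 + 18))²*√29)*24 = ((-5 + 14)²*√29)*24 = (9²*√29)*24 = (81*√29)*24 = 1944*√29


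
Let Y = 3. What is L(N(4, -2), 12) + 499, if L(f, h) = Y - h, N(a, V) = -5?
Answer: 490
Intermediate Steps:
L(f, h) = 3 - h
L(N(4, -2), 12) + 499 = (3 - 1*12) + 499 = (3 - 12) + 499 = -9 + 499 = 490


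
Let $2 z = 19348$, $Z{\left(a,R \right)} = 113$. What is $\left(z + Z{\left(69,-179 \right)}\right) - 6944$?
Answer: $2843$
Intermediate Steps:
$z = 9674$ ($z = \frac{1}{2} \cdot 19348 = 9674$)
$\left(z + Z{\left(69,-179 \right)}\right) - 6944 = \left(9674 + 113\right) - 6944 = 9787 - 6944 = 2843$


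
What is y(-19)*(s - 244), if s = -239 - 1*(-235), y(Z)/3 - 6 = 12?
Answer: -13392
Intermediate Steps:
y(Z) = 54 (y(Z) = 18 + 3*12 = 18 + 36 = 54)
s = -4 (s = -239 + 235 = -4)
y(-19)*(s - 244) = 54*(-4 - 244) = 54*(-248) = -13392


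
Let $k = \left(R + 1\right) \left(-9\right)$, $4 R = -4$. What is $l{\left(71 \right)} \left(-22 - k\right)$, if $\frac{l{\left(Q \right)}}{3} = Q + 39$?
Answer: $-7260$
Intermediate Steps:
$R = -1$ ($R = \frac{1}{4} \left(-4\right) = -1$)
$l{\left(Q \right)} = 117 + 3 Q$ ($l{\left(Q \right)} = 3 \left(Q + 39\right) = 3 \left(39 + Q\right) = 117 + 3 Q$)
$k = 0$ ($k = \left(-1 + 1\right) \left(-9\right) = 0 \left(-9\right) = 0$)
$l{\left(71 \right)} \left(-22 - k\right) = \left(117 + 3 \cdot 71\right) \left(-22 - 0\right) = \left(117 + 213\right) \left(-22 + 0\right) = 330 \left(-22\right) = -7260$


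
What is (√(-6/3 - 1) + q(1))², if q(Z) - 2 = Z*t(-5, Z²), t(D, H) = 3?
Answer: (5 + I*√3)² ≈ 22.0 + 17.32*I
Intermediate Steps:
q(Z) = 2 + 3*Z (q(Z) = 2 + Z*3 = 2 + 3*Z)
(√(-6/3 - 1) + q(1))² = (√(-6/3 - 1) + (2 + 3*1))² = (√(-6*⅓ - 1) + (2 + 3))² = (√(-2 - 1) + 5)² = (√(-3) + 5)² = (I*√3 + 5)² = (5 + I*√3)²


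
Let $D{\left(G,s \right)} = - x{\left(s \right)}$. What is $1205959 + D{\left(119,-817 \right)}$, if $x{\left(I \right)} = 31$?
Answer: $1205928$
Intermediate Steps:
$D{\left(G,s \right)} = -31$ ($D{\left(G,s \right)} = \left(-1\right) 31 = -31$)
$1205959 + D{\left(119,-817 \right)} = 1205959 - 31 = 1205928$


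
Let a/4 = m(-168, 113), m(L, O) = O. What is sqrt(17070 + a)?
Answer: sqrt(17522) ≈ 132.37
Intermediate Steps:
a = 452 (a = 4*113 = 452)
sqrt(17070 + a) = sqrt(17070 + 452) = sqrt(17522)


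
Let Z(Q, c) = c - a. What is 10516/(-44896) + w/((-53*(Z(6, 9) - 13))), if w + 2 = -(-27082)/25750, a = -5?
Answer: -1656930059/7658977000 ≈ -0.21634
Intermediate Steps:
Z(Q, c) = 5 + c (Z(Q, c) = c - 1*(-5) = c + 5 = 5 + c)
w = -12209/12875 (w = -2 - (-27082)/25750 = -2 - 1*(-13541/12875) = -2 + 13541/12875 = -12209/12875 ≈ -0.94827)
10516/(-44896) + w/((-53*(Z(6, 9) - 13))) = 10516/(-44896) - 12209*(-1/(53*((5 + 9) - 13)))/12875 = 10516*(-1/44896) - 12209*(-1/(53*(14 - 13)))/12875 = -2629/11224 - 12209/(12875*((-53*1))) = -2629/11224 - 12209/12875/(-53) = -2629/11224 - 12209/12875*(-1/53) = -2629/11224 + 12209/682375 = -1656930059/7658977000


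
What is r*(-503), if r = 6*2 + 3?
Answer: -7545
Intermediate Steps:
r = 15 (r = 12 + 3 = 15)
r*(-503) = 15*(-503) = -7545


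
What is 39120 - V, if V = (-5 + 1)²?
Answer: 39104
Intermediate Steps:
V = 16 (V = (-4)² = 16)
39120 - V = 39120 - 1*16 = 39120 - 16 = 39104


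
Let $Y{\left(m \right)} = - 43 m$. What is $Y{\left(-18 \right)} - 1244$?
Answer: $-470$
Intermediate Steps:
$Y{\left(-18 \right)} - 1244 = \left(-43\right) \left(-18\right) - 1244 = 774 - 1244 = -470$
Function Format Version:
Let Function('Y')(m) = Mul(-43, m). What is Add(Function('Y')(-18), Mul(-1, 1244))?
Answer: -470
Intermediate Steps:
Add(Function('Y')(-18), Mul(-1, 1244)) = Add(Mul(-43, -18), Mul(-1, 1244)) = Add(774, -1244) = -470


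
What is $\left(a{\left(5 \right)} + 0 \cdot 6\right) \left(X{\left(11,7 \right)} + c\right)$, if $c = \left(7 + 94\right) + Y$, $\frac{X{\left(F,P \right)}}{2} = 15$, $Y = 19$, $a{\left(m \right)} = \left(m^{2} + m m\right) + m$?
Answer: $8250$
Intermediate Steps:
$a{\left(m \right)} = m + 2 m^{2}$ ($a{\left(m \right)} = \left(m^{2} + m^{2}\right) + m = 2 m^{2} + m = m + 2 m^{2}$)
$X{\left(F,P \right)} = 30$ ($X{\left(F,P \right)} = 2 \cdot 15 = 30$)
$c = 120$ ($c = \left(7 + 94\right) + 19 = 101 + 19 = 120$)
$\left(a{\left(5 \right)} + 0 \cdot 6\right) \left(X{\left(11,7 \right)} + c\right) = \left(5 \left(1 + 2 \cdot 5\right) + 0 \cdot 6\right) \left(30 + 120\right) = \left(5 \left(1 + 10\right) + 0\right) 150 = \left(5 \cdot 11 + 0\right) 150 = \left(55 + 0\right) 150 = 55 \cdot 150 = 8250$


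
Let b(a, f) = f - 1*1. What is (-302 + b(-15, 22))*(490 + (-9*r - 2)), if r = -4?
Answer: -147244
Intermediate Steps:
b(a, f) = -1 + f (b(a, f) = f - 1 = -1 + f)
(-302 + b(-15, 22))*(490 + (-9*r - 2)) = (-302 + (-1 + 22))*(490 + (-9*(-4) - 2)) = (-302 + 21)*(490 + (36 - 2)) = -281*(490 + 34) = -281*524 = -147244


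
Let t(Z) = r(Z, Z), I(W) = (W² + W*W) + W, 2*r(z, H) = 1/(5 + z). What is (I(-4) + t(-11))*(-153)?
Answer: -17085/4 ≈ -4271.3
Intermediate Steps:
r(z, H) = 1/(2*(5 + z))
I(W) = W + 2*W² (I(W) = (W² + W²) + W = 2*W² + W = W + 2*W²)
t(Z) = 1/(2*(5 + Z))
(I(-4) + t(-11))*(-153) = (-4*(1 + 2*(-4)) + 1/(2*(5 - 11)))*(-153) = (-4*(1 - 8) + (½)/(-6))*(-153) = (-4*(-7) + (½)*(-⅙))*(-153) = (28 - 1/12)*(-153) = (335/12)*(-153) = -17085/4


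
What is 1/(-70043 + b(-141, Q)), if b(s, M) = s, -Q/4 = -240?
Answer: -1/70184 ≈ -1.4248e-5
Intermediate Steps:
Q = 960 (Q = -4*(-240) = 960)
1/(-70043 + b(-141, Q)) = 1/(-70043 - 141) = 1/(-70184) = -1/70184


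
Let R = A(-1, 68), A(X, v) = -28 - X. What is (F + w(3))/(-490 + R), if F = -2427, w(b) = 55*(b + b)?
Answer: 2097/517 ≈ 4.0561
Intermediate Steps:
w(b) = 110*b (w(b) = 55*(2*b) = 110*b)
R = -27 (R = -28 - 1*(-1) = -28 + 1 = -27)
(F + w(3))/(-490 + R) = (-2427 + 110*3)/(-490 - 27) = (-2427 + 330)/(-517) = -2097*(-1/517) = 2097/517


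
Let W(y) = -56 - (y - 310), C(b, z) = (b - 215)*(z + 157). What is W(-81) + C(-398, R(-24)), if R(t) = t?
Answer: -81194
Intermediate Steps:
C(b, z) = (-215 + b)*(157 + z)
W(y) = 254 - y (W(y) = -56 - (-310 + y) = -56 + (310 - y) = 254 - y)
W(-81) + C(-398, R(-24)) = (254 - 1*(-81)) + (-33755 - 215*(-24) + 157*(-398) - 398*(-24)) = (254 + 81) + (-33755 + 5160 - 62486 + 9552) = 335 - 81529 = -81194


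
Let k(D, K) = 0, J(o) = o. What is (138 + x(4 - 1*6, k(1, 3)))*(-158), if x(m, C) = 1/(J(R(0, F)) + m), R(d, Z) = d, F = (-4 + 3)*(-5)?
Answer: -21725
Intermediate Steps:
F = 5 (F = -1*(-5) = 5)
x(m, C) = 1/m (x(m, C) = 1/(0 + m) = 1/m)
(138 + x(4 - 1*6, k(1, 3)))*(-158) = (138 + 1/(4 - 1*6))*(-158) = (138 + 1/(4 - 6))*(-158) = (138 + 1/(-2))*(-158) = (138 - ½)*(-158) = (275/2)*(-158) = -21725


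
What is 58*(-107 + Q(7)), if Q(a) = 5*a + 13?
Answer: -3422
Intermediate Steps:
Q(a) = 13 + 5*a
58*(-107 + Q(7)) = 58*(-107 + (13 + 5*7)) = 58*(-107 + (13 + 35)) = 58*(-107 + 48) = 58*(-59) = -3422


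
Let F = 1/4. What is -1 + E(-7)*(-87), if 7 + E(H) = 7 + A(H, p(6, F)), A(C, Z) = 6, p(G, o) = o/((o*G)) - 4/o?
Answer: -523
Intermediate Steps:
F = ¼ ≈ 0.25000
p(G, o) = 1/G - 4/o (p(G, o) = o/((G*o)) - 4/o = o*(1/(G*o)) - 4/o = 1/G - 4/o)
E(H) = 6 (E(H) = -7 + (7 + 6) = -7 + 13 = 6)
-1 + E(-7)*(-87) = -1 + 6*(-87) = -1 - 522 = -523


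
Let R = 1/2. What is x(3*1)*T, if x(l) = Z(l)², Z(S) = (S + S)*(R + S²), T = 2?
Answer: 6498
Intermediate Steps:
R = ½ ≈ 0.50000
Z(S) = 2*S*(½ + S²) (Z(S) = (S + S)*(½ + S²) = (2*S)*(½ + S²) = 2*S*(½ + S²))
x(l) = (l + 2*l³)²
x(3*1)*T = ((3*1)²*(1 + 2*(3*1)²)²)*2 = (3²*(1 + 2*3²)²)*2 = (9*(1 + 2*9)²)*2 = (9*(1 + 18)²)*2 = (9*19²)*2 = (9*361)*2 = 3249*2 = 6498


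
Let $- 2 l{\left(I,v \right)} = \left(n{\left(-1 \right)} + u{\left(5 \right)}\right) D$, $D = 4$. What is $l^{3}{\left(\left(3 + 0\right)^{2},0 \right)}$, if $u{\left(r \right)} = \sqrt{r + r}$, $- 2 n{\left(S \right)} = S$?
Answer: $-121 - 86 \sqrt{10} \approx -392.96$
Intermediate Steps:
$n{\left(S \right)} = - \frac{S}{2}$
$u{\left(r \right)} = \sqrt{2} \sqrt{r}$ ($u{\left(r \right)} = \sqrt{2 r} = \sqrt{2} \sqrt{r}$)
$l{\left(I,v \right)} = -1 - 2 \sqrt{10}$ ($l{\left(I,v \right)} = - \frac{\left(\left(- \frac{1}{2}\right) \left(-1\right) + \sqrt{2} \sqrt{5}\right) 4}{2} = - \frac{\left(\frac{1}{2} + \sqrt{10}\right) 4}{2} = - \frac{2 + 4 \sqrt{10}}{2} = -1 - 2 \sqrt{10}$)
$l^{3}{\left(\left(3 + 0\right)^{2},0 \right)} = \left(-1 - 2 \sqrt{10}\right)^{3}$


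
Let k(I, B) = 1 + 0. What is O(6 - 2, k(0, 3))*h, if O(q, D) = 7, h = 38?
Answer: 266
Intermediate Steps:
k(I, B) = 1
O(6 - 2, k(0, 3))*h = 7*38 = 266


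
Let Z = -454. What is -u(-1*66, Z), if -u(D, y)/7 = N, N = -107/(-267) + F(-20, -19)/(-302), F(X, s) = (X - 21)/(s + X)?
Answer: 971677/349414 ≈ 2.7809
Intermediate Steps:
F(X, s) = (-21 + X)/(X + s)
N = 138811/349414 (N = -107/(-267) + ((-21 - 20)/(-20 - 19))/(-302) = -107*(-1/267) + (-41/(-39))*(-1/302) = 107/267 - 1/39*(-41)*(-1/302) = 107/267 + (41/39)*(-1/302) = 107/267 - 41/11778 = 138811/349414 ≈ 0.39727)
u(D, y) = -971677/349414 (u(D, y) = -7*138811/349414 = -971677/349414)
-u(-1*66, Z) = -1*(-971677/349414) = 971677/349414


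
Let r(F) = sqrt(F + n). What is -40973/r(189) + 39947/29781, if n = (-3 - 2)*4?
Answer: -1219697602/387153 ≈ -3150.4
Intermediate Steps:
n = -20 (n = -5*4 = -20)
r(F) = sqrt(-20 + F) (r(F) = sqrt(F - 20) = sqrt(-20 + F))
-40973/r(189) + 39947/29781 = -40973/sqrt(-20 + 189) + 39947/29781 = -40973/(sqrt(169)) + 39947*(1/29781) = -40973/13 + 39947/29781 = -1219697602/387153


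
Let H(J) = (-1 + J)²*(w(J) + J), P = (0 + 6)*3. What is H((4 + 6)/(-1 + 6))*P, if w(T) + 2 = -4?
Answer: -72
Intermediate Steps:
w(T) = -6 (w(T) = -2 - 4 = -6)
P = 18 (P = 6*3 = 18)
H(J) = (-1 + J)²*(-6 + J)
H((4 + 6)/(-1 + 6))*P = ((-1 + (4 + 6)/(-1 + 6))²*(-6 + (4 + 6)/(-1 + 6)))*18 = ((-1 + 10/5)²*(-6 + 10/5))*18 = ((-1 + 10*(⅕))²*(-6 + 10*(⅕)))*18 = ((-1 + 2)²*(-6 + 2))*18 = (1²*(-4))*18 = (1*(-4))*18 = -4*18 = -72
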